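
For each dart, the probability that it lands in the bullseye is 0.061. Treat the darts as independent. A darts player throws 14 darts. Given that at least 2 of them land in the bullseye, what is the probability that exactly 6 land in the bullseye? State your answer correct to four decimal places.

0.0004

X ~ Binomial(14, 0.061). Want P(X=6 | X≥2) = P(X=6) / P(X≥2).
P(X=6) = C(14,6)·0.061^6·0.939^8 = 0.000094
P(X≥2) = 1 − 0.414303 − 0.376800 = 0.208897
Ratio = 0.000094 / 0.208897 = 0.000448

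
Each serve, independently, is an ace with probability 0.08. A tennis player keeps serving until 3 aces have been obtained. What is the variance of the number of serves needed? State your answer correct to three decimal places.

Y = total serves until the third success; negative binomial with r=3, p=0.08.
Var(Y) = r(1−p)/p² = 3·0.92 / 0.08² = 431.25000

431.250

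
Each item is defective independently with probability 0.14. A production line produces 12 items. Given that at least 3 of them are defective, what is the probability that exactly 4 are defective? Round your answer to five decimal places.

X ~ Binomial(12, 0.14). Want P(X=4 | X≥3) = P(X=4) / P(X≥3).
P(X=4) = C(12,4)·0.14^4·0.86^8 = 0.0568990
P(X≥3) = 1 − 0.1636746 − 0.3197365 − 0.2862757 = 0.2303131
Ratio = 0.0568990 / 0.2303131 = 0.2470508

0.24705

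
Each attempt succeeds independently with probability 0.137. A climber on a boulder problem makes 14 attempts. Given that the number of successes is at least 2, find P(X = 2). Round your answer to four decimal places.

X ~ Binomial(14, 0.137). Want P(X=2 | X≥2) = P(X=2) / P(X≥2).
P(X=2) = C(14,2)·0.137^2·0.863^12 = 0.291482
P(X≥2) = 1 − 0.127102 − 0.282481 = 0.590418
Ratio = 0.291482 / 0.590418 = 0.493688

0.4937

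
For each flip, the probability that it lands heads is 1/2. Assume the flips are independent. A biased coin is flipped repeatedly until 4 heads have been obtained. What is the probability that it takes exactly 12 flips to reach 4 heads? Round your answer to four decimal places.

0.0403

Y = trial on which the fourth success occurs; negative binomial, r=4, p=0.50.
P(Y=12) = C(11,3) · p^4 · (1−p)^8
= 165 · 0.0625 · 0.0039062 = 0.040283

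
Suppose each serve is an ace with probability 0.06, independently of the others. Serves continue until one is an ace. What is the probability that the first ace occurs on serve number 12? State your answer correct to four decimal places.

0.0304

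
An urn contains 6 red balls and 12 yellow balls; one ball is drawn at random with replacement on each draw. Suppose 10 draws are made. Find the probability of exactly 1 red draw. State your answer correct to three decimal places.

0.087

X ~ Binomial(n=10, p=0.333333).
P(X=1) = C(10,1) · p^1 · (1−p)^9
= 10 · 0.33333 · 0.026012 = 0.08671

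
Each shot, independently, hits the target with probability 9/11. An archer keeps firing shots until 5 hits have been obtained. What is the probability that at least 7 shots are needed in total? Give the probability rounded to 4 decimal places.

0.3000

Needing more than 6 shots ⇔ fewer than 5 successes in the first 6. With X ~ Binomial(6, 0.818182), P(Y > 6) = P(X ≤ 4).
  k=0: C(6,0)·0.818182^0·0.181818^6 = 0.000036
  k=1: C(6,1)·0.818182^1·0.181818^5 = 0.000975
  k=2: C(6,2)·0.818182^2·0.181818^4 = 0.010973
  k=3: C(6,3)·0.818182^3·0.181818^3 = 0.065840
  k=4: C(6,4)·0.818182^4·0.181818^2 = 0.222211
P(X ≤ 4) = 0.300036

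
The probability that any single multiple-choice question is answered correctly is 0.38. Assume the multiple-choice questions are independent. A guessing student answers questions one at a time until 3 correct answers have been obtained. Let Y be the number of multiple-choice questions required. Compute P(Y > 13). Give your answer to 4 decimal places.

0.0765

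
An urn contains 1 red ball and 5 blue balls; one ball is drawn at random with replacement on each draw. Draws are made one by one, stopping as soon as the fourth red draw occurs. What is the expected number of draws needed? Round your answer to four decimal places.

Y = total draws until the fourth success; negative binomial with r=4, p=0.166667.
E[Y] = r / p = 4 / 0.166667 = 24.000000

24.0000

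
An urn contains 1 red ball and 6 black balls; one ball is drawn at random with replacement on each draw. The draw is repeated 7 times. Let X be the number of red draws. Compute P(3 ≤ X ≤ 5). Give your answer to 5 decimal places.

X ~ Binomial(7, 0.142857); P(3 ≤ X ≤ 5) = Σ C(7,k) p^k (1−p)^(7−k) over k:
  k=3: C(7,3)·0.142857^3·0.857143^4 = 0.0550791
  k=4: C(7,4)·0.142857^4·0.857143^3 = 0.0091798
  k=5: C(7,5)·0.142857^5·0.857143^2 = 0.0009180
Total = 0.0651769

0.06518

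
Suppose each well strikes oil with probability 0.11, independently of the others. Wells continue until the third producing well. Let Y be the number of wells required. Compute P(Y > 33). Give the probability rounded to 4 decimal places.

Needing more than 33 wells ⇔ fewer than 3 successes in the first 33. With X ~ Binomial(33, 0.11), P(Y > 33) = P(X ≤ 2).
  k=0: C(33,0)·0.11^0·0.89^33 = 0.021373
  k=1: C(33,1)·0.11^1·0.89^32 = 0.087174
  k=2: C(33,2)·0.11^2·0.89^31 = 0.172389
P(X ≤ 2) = 0.280936

0.2809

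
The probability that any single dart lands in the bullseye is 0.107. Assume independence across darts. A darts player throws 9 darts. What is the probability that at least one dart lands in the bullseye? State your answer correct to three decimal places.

0.639

P(at least one) = 1 − P(none) = 1 − (1 − 0.107)^9
= 1 − 0.36113 = 0.63887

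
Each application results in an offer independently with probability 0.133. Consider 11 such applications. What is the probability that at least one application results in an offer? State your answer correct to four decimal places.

P(at least one) = 1 − P(none) = 1 − (1 − 0.133)^11
= 1 − 0.208070 = 0.791930

0.7919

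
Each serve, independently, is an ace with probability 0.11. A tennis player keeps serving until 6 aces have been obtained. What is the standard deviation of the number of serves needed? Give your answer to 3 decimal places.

Y = total serves until the sixth success; negative binomial with r=6, p=0.11.
SD(Y) = √[r(1−p)/p²] = √(441.32231) = 21.00767

21.008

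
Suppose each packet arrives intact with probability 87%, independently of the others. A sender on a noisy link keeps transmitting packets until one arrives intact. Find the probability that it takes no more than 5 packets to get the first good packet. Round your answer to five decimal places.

0.99996

Y = number of packets to the first success; geometric, p = 0.87.
P(Y ≤ 5) = 1 − (1−p)^5 = 1 − 0.0000371 = 0.9999629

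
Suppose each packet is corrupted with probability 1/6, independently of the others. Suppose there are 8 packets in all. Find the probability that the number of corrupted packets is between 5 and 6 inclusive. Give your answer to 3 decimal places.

X ~ Binomial(8, 0.166667); P(5 ≤ X ≤ 6) = Σ C(8,k) p^k (1−p)^(8−k) over k:
  k=5: C(8,5)·0.166667^5·0.833333^3 = 0.00417
  k=6: C(8,6)·0.166667^6·0.833333^2 = 0.00042
Total = 0.00458

0.005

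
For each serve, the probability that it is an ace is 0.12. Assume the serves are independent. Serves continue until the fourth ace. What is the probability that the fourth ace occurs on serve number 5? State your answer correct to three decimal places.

0.001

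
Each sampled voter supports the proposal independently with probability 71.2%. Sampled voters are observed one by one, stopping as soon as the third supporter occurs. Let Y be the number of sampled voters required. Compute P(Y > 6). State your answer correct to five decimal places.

0.06135

Needing more than 6 sampled voters ⇔ fewer than 3 successes in the first 6. With X ~ Binomial(6, 0.712), P(Y > 6) = P(X ≤ 2).
  k=0: C(6,0)·0.712^0·0.288^6 = 0.0005706
  k=1: C(6,1)·0.712^1·0.288^5 = 0.0084644
  k=2: C(6,2)·0.712^2·0.288^4 = 0.0523144
P(X ≤ 2) = 0.0613494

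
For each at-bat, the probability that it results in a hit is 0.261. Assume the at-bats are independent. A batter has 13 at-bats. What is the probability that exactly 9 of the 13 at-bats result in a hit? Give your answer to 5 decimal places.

0.00120

X ~ Binomial(n=13, p=0.261).
P(X=9) = C(13,9) · p^9 · (1−p)^4
= 715 · 5.6204e-06 · 0.29825 = 0.0011985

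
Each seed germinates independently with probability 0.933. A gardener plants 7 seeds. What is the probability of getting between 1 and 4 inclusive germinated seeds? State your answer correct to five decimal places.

X ~ Binomial(7, 0.933); P(1 ≤ X ≤ 4) = Σ C(7,k) p^k (1−p)^(7−k) over k:
  k=1: C(7,1)·0.933^1·0.067^6 = 0.0000006
  k=2: C(7,2)·0.933^2·0.067^5 = 0.0000247
  k=3: C(7,3)·0.933^3·0.067^4 = 0.0005728
  k=4: C(7,4)·0.933^4·0.067^3 = 0.0079766
Total = 0.0085747

0.00857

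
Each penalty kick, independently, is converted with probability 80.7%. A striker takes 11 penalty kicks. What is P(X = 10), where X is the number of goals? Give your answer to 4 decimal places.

0.2487

X ~ Binomial(n=11, p=0.807).
P(X=10) = C(11,10) · p^10 · (1−p)^1
= 11 · 0.11715 · 0.193 = 0.248705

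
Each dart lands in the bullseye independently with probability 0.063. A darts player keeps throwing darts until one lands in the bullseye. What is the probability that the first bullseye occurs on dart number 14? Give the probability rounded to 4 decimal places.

0.0270

Geometric (trials to first success), p = 0.063.
P(Y = 14) = (1−p)^13 · p = 0.42916 · 0.063 = 0.027037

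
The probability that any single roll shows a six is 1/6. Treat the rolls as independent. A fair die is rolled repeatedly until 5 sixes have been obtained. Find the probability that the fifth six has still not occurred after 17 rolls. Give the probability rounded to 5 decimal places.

Needing more than 17 rolls ⇔ fewer than 5 successes in the first 17. With X ~ Binomial(17, 0.166667), P(Y > 17) = P(X ≤ 4).
  k=0: C(17,0)·0.166667^0·0.833333^17 = 0.0450732
  k=1: C(17,1)·0.166667^1·0.833333^16 = 0.1532490
  k=2: C(17,2)·0.166667^2·0.833333^15 = 0.2451984
  k=3: C(17,3)·0.166667^3·0.833333^14 = 0.2451984
  k=4: C(17,4)·0.166667^4·0.833333^13 = 0.1716389
P(X ≤ 4) = 0.8603581

0.86036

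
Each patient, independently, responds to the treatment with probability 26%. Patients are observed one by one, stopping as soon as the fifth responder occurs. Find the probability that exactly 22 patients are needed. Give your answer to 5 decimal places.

0.04255

Y = trial on which the fifth success occurs; negative binomial, r=5, p=0.26.
P(Y=22) = C(21,4) · p^5 · (1−p)^17
= 5985 · 0.0011881 · 0.0059833 = 0.0425471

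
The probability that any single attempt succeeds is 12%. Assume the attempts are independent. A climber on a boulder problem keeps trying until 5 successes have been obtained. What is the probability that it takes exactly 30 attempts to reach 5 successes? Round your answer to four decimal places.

0.0242

Y = trial on which the fifth success occurs; negative binomial, r=5, p=0.12.
P(Y=30) = C(29,4) · p^5 · (1−p)^25
= 23751 · 2.4883e-05 · 0.040932 = 0.024191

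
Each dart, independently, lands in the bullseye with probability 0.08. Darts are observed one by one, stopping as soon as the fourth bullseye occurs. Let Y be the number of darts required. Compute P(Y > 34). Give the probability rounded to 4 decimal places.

0.7125

Needing more than 34 darts ⇔ fewer than 4 successes in the first 34. With X ~ Binomial(34, 0.08), P(Y > 34) = P(X ≤ 3).
  k=0: C(34,0)·0.08^0·0.92^34 = 0.058720
  k=1: C(34,1)·0.08^1·0.92^33 = 0.173607
  k=2: C(34,2)·0.08^2·0.92^32 = 0.249088
  k=3: C(34,3)·0.08^3·0.92^31 = 0.231038
P(X ≤ 3) = 0.712454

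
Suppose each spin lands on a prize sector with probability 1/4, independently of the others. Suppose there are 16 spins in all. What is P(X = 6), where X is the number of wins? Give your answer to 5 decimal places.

0.11010

X ~ Binomial(n=16, p=0.25).
P(X=6) = C(16,6) · p^6 · (1−p)^10
= 8008 · 0.00024414 · 0.056314 = 0.1100973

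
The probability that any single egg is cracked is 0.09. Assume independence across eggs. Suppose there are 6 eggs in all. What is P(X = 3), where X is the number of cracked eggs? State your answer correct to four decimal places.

X ~ Binomial(n=6, p=0.09).
P(X=3) = C(6,3) · p^3 · (1−p)^3
= 20 · 0.000729 · 0.75357 = 0.010987

0.0110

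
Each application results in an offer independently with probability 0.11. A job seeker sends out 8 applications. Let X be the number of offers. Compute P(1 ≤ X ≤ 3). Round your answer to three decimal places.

0.599

X ~ Binomial(8, 0.11); P(1 ≤ X ≤ 3) = Σ C(8,k) p^k (1−p)^(8−k) over k:
  k=1: C(8,1)·0.11^1·0.89^7 = 0.38924
  k=2: C(8,2)·0.11^2·0.89^6 = 0.16838
  k=3: C(8,3)·0.11^3·0.89^5 = 0.04162
Total = 0.59923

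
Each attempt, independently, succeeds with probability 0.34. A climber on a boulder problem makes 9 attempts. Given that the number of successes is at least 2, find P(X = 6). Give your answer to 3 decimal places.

X ~ Binomial(9, 0.34). Want P(X=6 | X≥2) = P(X=6) / P(X≥2).
P(X=6) = C(9,6)·0.34^6·0.66^3 = 0.03731
P(X≥2) = 1 − 0.02376 − 0.11017 = 0.86606
Ratio = 0.03731 / 0.86606 = 0.04308

0.043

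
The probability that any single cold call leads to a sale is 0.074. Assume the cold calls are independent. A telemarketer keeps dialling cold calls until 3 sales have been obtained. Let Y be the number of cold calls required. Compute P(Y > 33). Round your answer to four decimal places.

0.5544

Needing more than 33 cold calls ⇔ fewer than 3 successes in the first 33. With X ~ Binomial(33, 0.074), P(Y > 33) = P(X ≤ 2).
  k=0: C(33,0)·0.074^0·0.926^33 = 0.079097
  k=1: C(33,1)·0.074^1·0.926^32 = 0.208592
  k=2: C(33,2)·0.074^2·0.926^31 = 0.266709
P(X ≤ 2) = 0.554398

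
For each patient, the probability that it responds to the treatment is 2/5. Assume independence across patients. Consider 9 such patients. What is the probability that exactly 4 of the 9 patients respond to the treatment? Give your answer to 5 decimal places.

0.25082

X ~ Binomial(n=9, p=0.40).
P(X=4) = C(9,4) · p^4 · (1−p)^5
= 126 · 0.0256 · 0.07776 = 0.2508227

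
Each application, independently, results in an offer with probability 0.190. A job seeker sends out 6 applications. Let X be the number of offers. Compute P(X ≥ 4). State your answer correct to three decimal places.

X ~ Binomial(6, 0.19); P(X ≥ 4) = Σ C(6,k) p^k (1−p)^(6−k) over k:
  k=4: C(6,4)·0.19^4·0.81^2 = 0.01283
  k=5: C(6,5)·0.19^5·0.81^1 = 0.00120
  k=6: C(6,6)·0.19^6·0.81^0 = 0.00005
Total = 0.01408

0.014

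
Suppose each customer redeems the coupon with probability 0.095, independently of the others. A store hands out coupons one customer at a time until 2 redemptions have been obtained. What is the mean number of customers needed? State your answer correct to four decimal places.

Y = total customers until the second success; negative binomial with r=2, p=0.095.
E[Y] = r / p = 2 / 0.095 = 21.052632

21.0526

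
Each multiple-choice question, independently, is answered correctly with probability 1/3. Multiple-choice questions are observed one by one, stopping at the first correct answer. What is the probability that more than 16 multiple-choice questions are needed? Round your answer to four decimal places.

Y = number of multiple-choice questions to the first success; geometric, p = 0.333333.
P(Y > 16) = P(first 16 all fail) = (1−p)^16 = 0.001522

0.0015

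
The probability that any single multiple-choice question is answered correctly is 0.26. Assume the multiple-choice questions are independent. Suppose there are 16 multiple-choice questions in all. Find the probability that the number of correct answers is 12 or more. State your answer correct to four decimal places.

X ~ Binomial(16, 0.26); P(X ≥ 12) = Σ C(16,k) p^k (1−p)^(16−k) over k:
  k=12: C(16,12)·0.26^12·0.74^4 = 0.000052
  k=13: C(16,13)·0.26^13·0.74^3 = 0.000006
  k=14: C(16,14)·0.26^14·0.74^2 = 0.000000
  k=15: C(16,15)·0.26^15·0.74^1 = 0.000000
  k=16: C(16,16)·0.26^16·0.74^0 = 0.000000
Total = 0.000058

0.0001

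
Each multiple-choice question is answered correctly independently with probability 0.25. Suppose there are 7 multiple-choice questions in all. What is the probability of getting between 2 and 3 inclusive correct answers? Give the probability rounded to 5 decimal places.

0.48450

X ~ Binomial(7, 0.25); P(2 ≤ X ≤ 3) = Σ C(7,k) p^k (1−p)^(7−k) over k:
  k=2: C(7,2)·0.25^2·0.75^5 = 0.3114624
  k=3: C(7,3)·0.25^3·0.75^4 = 0.1730347
Total = 0.4844971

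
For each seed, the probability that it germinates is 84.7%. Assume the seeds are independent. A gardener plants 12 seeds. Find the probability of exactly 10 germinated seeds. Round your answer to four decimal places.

X ~ Binomial(n=12, p=0.847).
P(X=10) = C(12,10) · p^10 · (1−p)^2
= 66 · 0.19004 · 0.023409 = 0.293603

0.2936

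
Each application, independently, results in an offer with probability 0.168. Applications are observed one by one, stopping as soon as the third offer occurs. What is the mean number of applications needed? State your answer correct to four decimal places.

17.8571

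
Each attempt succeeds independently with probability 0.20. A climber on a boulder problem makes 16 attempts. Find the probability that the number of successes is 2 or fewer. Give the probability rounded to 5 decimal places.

0.35184

X ~ Binomial(16, 0.20); P(X ≤ 2) = Σ C(16,k) p^k (1−p)^(16−k) over k:
  k=0: C(16,0)·0.20^0·0.80^16 = 0.0281475
  k=1: C(16,1)·0.20^1·0.80^15 = 0.1125900
  k=2: C(16,2)·0.20^2·0.80^14 = 0.2111062
Total = 0.3518437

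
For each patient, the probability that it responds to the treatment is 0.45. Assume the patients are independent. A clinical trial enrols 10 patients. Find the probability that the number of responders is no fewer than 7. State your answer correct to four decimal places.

X ~ Binomial(10, 0.45); P(X ≥ 7) = Σ C(10,k) p^k (1−p)^(10−k) over k:
  k=7: C(10,7)·0.45^7·0.55^3 = 0.074603
  k=8: C(10,8)·0.45^8·0.55^2 = 0.022890
  k=9: C(10,9)·0.45^9·0.55^1 = 0.004162
  k=10: C(10,10)·0.45^10·0.55^0 = 0.000341
Total = 0.101995

0.1020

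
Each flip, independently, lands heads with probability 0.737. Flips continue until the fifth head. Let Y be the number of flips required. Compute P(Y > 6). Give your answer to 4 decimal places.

Needing more than 6 flips ⇔ fewer than 5 successes in the first 6. With X ~ Binomial(6, 0.737), P(Y > 6) = P(X ≤ 4).
  k=0: C(6,0)·0.737^0·0.263^6 = 0.000331
  k=1: C(6,1)·0.737^1·0.263^5 = 0.005564
  k=2: C(6,2)·0.737^2·0.263^4 = 0.038981
  k=3: C(6,3)·0.737^3·0.263^3 = 0.145646
  k=4: C(6,4)·0.737^4·0.263^2 = 0.306107
P(X ≤ 4) = 0.496629

0.4966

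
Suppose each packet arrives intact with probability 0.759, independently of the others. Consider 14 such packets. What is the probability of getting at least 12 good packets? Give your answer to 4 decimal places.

X ~ Binomial(14, 0.759); P(X ≥ 12) = Σ C(14,k) p^k (1−p)^(14−k) over k:
  k=12: C(14,12)·0.759^12·0.241^2 = 0.193187
  k=13: C(14,13)·0.759^13·0.241^1 = 0.093603
  k=14: C(14,14)·0.759^14·0.241^0 = 0.021056
Total = 0.307846

0.3078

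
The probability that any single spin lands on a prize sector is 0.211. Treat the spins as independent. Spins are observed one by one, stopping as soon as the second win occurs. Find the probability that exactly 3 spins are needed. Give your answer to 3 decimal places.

0.070

Y = trial on which the second success occurs; negative binomial, r=2, p=0.211.
P(Y=3) = C(2,1) · p^2 · (1−p)^1
= 2 · 0.044521 · 0.789 = 0.07025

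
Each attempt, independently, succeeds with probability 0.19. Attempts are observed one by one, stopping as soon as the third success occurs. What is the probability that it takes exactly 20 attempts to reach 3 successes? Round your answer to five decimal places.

Y = trial on which the third success occurs; negative binomial, r=3, p=0.19.
P(Y=20) = C(19,2) · p^3 · (1−p)^17
= 171 · 0.006859 · 0.027813 = 0.0326214

0.03262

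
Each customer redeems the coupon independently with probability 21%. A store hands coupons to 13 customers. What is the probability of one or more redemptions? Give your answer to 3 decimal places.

0.953

P(at least one) = 1 − P(none) = 1 − (1 − 0.21)^13
= 1 − 0.04668 = 0.95332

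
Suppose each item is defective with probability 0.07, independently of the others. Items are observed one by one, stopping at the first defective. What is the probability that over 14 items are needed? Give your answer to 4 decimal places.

Y = number of items to the first success; geometric, p = 0.07.
P(Y > 14) = P(first 14 all fail) = (1−p)^14 = 0.362044

0.3620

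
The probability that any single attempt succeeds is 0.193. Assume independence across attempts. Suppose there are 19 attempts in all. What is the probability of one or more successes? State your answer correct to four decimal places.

0.9830

P(at least one) = 1 − P(none) = 1 − (1 − 0.193)^19
= 1 − 0.017006 = 0.982994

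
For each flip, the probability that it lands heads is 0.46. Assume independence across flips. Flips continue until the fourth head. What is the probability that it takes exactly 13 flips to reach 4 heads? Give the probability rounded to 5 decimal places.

0.03846

Y = trial on which the fourth success occurs; negative binomial, r=4, p=0.46.
P(Y=13) = C(12,3) · p^4 · (1−p)^9
= 220 · 0.044775 · 0.0039043 = 0.0384590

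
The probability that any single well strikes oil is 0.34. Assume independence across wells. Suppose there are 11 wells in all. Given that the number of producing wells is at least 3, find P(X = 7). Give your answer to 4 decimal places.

X ~ Binomial(11, 0.34). Want P(X=7 | X≥3) = P(X=7) / P(X≥3).
P(X=7) = C(11,7)·0.34^7·0.66^4 = 0.032888
P(X≥3) = 1 − 0.010351 − 0.058656 − 0.151083 = 0.779910
Ratio = 0.032888 / 0.779910 = 0.042169

0.0422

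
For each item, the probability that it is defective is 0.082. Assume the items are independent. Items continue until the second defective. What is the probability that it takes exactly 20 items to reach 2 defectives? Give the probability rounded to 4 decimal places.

0.0274

Y = trial on which the second success occurs; negative binomial, r=2, p=0.082.
P(Y=20) = C(19,1) · p^2 · (1−p)^18
= 19 · 0.006724 · 0.21437 = 0.027387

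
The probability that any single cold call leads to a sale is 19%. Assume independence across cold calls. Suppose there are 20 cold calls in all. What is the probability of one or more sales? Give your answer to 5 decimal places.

P(at least one) = 1 − P(none) = 1 − (1 − 0.19)^20
= 1 − 0.0147809 = 0.9852191

0.98522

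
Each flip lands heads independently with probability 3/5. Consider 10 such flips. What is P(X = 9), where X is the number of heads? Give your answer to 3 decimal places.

X ~ Binomial(n=10, p=0.60).
P(X=9) = C(10,9) · p^9 · (1−p)^1
= 10 · 0.010078 · 0.4 = 0.04031

0.040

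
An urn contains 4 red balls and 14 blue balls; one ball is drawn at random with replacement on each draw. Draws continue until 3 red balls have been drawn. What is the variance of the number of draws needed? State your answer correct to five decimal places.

47.25000

Y = total draws until the third success; negative binomial with r=3, p=0.222222.
Var(Y) = r(1−p)/p² = 3·0.777778 / 0.222222² = 47.2500000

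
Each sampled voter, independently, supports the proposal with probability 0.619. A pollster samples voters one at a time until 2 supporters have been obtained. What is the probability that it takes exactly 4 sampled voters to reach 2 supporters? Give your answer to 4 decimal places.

Y = trial on which the second success occurs; negative binomial, r=2, p=0.619.
P(Y=4) = C(3,1) · p^2 · (1−p)^2
= 3 · 0.38316 · 0.14516 = 0.166860

0.1669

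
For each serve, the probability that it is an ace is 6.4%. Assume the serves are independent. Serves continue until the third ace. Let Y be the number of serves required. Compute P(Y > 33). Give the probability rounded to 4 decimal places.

Needing more than 33 serves ⇔ fewer than 3 successes in the first 33. With X ~ Binomial(33, 0.064), P(Y > 33) = P(X ≤ 2).
  k=0: C(33,0)·0.064^0·0.936^33 = 0.112746
  k=1: C(33,1)·0.064^1·0.936^32 = 0.254402
  k=2: C(33,2)·0.064^2·0.936^31 = 0.278320
P(X ≤ 2) = 0.645469

0.6455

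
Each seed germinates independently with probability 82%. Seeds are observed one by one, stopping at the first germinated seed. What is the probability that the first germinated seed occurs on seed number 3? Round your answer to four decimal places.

0.0266

Geometric (trials to first success), p = 0.82.
P(Y = 3) = (1−p)^2 · p = 0.0324 · 0.82 = 0.026568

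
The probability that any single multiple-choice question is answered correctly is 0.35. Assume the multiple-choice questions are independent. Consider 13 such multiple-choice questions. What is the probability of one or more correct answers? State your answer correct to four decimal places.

P(at least one) = 1 − P(none) = 1 − (1 − 0.35)^13
= 1 − 0.003697 = 0.996303

0.9963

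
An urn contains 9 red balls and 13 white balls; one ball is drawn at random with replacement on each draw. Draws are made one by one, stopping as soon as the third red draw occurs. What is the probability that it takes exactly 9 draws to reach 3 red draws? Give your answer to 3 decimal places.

0.082

Y = trial on which the third success occurs; negative binomial, r=3, p=0.409091.
P(Y=9) = C(8,2) · p^3 · (1−p)^6
= 28 · 0.068464 · 0.042572 = 0.08161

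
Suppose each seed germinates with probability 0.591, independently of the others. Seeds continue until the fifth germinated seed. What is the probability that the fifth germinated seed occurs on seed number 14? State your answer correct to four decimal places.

Y = trial on which the fifth success occurs; negative binomial, r=5, p=0.591.
P(Y=14) = C(13,4) · p^5 · (1−p)^9
= 715 · 0.0721 · 0.00032027 = 0.016510

0.0165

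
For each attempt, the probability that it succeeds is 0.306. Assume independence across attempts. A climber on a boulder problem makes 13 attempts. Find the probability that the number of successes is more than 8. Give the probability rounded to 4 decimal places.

0.0047

X ~ Binomial(13, 0.306); P(X ≥ 9) = Σ C(13,k) p^k (1−p)^(13−k) over k:
  k=9: C(13,9)·0.306^9·0.694^4 = 0.003902
  k=10: C(13,10)·0.306^10·0.694^3 = 0.000688
  k=11: C(13,11)·0.306^11·0.694^2 = 0.000083
  k=12: C(13,12)·0.306^12·0.694^1 = 0.000006
  k=13: C(13,13)·0.306^13·0.694^0 = 0.000000
Total = 0.004679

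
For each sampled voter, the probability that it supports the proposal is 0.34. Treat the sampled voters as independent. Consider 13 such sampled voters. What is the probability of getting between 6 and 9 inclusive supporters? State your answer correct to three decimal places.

0.256

X ~ Binomial(13, 0.34); P(6 ≤ X ≤ 9) = Σ C(13,k) p^k (1−p)^(13−k) over k:
  k=6: C(13,6)·0.34^6·0.66^7 = 0.14461
  k=7: C(13,7)·0.34^7·0.66^6 = 0.07450
  k=8: C(13,8)·0.34^8·0.66^5 = 0.02878
  k=9: C(13,9)·0.34^9·0.66^4 = 0.00824
Total = 0.25613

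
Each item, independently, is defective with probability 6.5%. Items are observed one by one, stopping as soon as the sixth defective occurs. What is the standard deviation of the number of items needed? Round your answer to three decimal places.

36.439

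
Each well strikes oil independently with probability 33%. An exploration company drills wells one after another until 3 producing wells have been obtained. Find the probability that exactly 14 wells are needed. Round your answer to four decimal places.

0.0342

Y = trial on which the third success occurs; negative binomial, r=3, p=0.33.
P(Y=14) = C(13,2) · p^3 · (1−p)^11
= 78 · 0.035937 · 0.012213 = 0.034234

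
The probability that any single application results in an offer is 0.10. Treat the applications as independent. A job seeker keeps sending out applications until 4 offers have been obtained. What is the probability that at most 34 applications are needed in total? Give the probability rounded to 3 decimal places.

Finishing within 34 applications ⇔ at least 4 successes in the first 34. With X ~ Binomial(34, 0.10), P(Y ≤ 34) = 1 − P(X ≤ 3).
  k=0: C(34,0)·0.10^0·0.90^34 = 0.02781
  k=1: C(34,1)·0.10^1·0.90^33 = 0.10507
  k=2: C(34,2)·0.10^2·0.90^32 = 0.19263
  k=3: C(34,3)·0.10^3·0.90^31 = 0.22830
1 − 0.55382 = 0.44618

0.446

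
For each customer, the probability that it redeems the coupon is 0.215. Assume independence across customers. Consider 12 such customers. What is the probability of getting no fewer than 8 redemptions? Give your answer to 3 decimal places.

0.001

X ~ Binomial(12, 0.215); P(X ≥ 8) = Σ C(12,k) p^k (1−p)^(12−k) over k:
  k=8: C(12,8)·0.215^8·0.785^4 = 0.00086
  k=9: C(12,9)·0.215^9·0.785^3 = 0.00010
  k=10: C(12,10)·0.215^10·0.785^2 = 0.00001
  k=11: C(12,11)·0.215^11·0.785^1 = 0.00000
  k=12: C(12,12)·0.215^12·0.785^0 = 0.00000
Total = 0.00097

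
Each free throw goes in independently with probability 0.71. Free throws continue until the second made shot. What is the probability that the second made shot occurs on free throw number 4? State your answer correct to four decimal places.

Y = trial on which the second success occurs; negative binomial, r=2, p=0.71.
P(Y=4) = C(3,1) · p^2 · (1−p)^2
= 3 · 0.5041 · 0.0841 = 0.127184

0.1272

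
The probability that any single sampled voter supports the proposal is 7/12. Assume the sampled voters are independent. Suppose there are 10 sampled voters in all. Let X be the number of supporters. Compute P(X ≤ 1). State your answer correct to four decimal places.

X ~ Binomial(10, 0.583333); P(X ≤ 1) = Σ C(10,k) p^k (1−p)^(10−k) over k:
  k=0: C(10,0)·0.583333^0·0.416667^10 = 0.000158
  k=1: C(10,1)·0.583333^1·0.416667^9 = 0.002208
Total = 0.002366

0.0024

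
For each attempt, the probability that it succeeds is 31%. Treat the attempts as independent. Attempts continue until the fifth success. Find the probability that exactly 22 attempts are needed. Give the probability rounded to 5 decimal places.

Y = trial on which the fifth success occurs; negative binomial, r=5, p=0.31.
P(Y=22) = C(21,4) · p^5 · (1−p)^17
= 5985 · 0.0028629 · 0.0018215 = 0.0312110

0.03121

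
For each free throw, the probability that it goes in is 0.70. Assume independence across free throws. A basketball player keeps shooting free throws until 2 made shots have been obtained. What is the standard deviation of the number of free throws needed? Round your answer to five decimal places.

1.10657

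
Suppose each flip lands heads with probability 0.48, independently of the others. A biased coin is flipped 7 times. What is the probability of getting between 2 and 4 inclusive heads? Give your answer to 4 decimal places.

X ~ Binomial(7, 0.48); P(2 ≤ X ≤ 4) = Σ C(7,k) p^k (1−p)^(7−k) over k:
  k=2: C(7,2)·0.48^2·0.52^5 = 0.183958
  k=3: C(7,3)·0.48^3·0.52^4 = 0.283012
  k=4: C(7,4)·0.48^4·0.52^3 = 0.261242
Total = 0.728212

0.7282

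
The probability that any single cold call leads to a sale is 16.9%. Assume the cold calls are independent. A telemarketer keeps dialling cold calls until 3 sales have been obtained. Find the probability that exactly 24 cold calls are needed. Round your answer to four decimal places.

Y = trial on which the third success occurs; negative binomial, r=3, p=0.169.
P(Y=24) = C(23,2) · p^3 · (1−p)^21
= 253 · 0.0048268 · 0.020494 = 0.025027

0.0250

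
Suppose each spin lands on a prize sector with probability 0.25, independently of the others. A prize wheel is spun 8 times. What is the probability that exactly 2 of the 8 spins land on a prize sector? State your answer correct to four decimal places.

0.3115

X ~ Binomial(n=8, p=0.25).
P(X=2) = C(8,2) · p^2 · (1−p)^6
= 28 · 0.0625 · 0.17798 = 0.311462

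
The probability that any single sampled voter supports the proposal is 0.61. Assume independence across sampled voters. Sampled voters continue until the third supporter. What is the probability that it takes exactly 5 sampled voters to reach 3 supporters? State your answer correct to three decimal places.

Y = trial on which the third success occurs; negative binomial, r=3, p=0.61.
P(Y=5) = C(4,2) · p^3 · (1−p)^2
= 6 · 0.22698 · 0.1521 = 0.20714

0.207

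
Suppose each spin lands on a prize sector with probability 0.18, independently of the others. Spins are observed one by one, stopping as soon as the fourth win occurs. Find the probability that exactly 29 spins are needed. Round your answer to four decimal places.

Y = trial on which the fourth success occurs; negative binomial, r=4, p=0.18.
P(Y=29) = C(28,3) · p^4 · (1−p)^25
= 3276 · 0.0010498 · 0.007004 = 0.024087

0.0241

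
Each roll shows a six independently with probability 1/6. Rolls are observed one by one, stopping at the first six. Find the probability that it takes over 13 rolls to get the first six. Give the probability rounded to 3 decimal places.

0.093

Y = number of rolls to the first success; geometric, p = 0.166667.
P(Y > 13) = P(first 13 all fail) = (1−p)^13 = 0.09346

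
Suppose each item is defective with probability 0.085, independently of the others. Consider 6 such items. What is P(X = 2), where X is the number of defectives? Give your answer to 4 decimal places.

X ~ Binomial(n=6, p=0.085).
P(X=2) = C(6,2) · p^2 · (1−p)^4
= 15 · 0.007225 · 0.70095 = 0.075965

0.0760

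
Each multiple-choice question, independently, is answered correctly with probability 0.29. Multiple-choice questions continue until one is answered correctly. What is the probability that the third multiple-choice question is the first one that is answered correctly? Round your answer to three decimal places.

Geometric (trials to first success), p = 0.29.
P(Y = 3) = (1−p)^2 · p = 0.5041 · 0.29 = 0.14619

0.146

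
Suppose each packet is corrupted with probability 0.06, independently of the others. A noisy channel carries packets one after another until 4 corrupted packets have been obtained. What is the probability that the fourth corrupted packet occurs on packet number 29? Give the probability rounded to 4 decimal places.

0.0090

Y = trial on which the fourth success occurs; negative binomial, r=4, p=0.06.
P(Y=29) = C(28,3) · p^4 · (1−p)^25
= 3276 · 1.296e-05 · 0.21291 = 0.009040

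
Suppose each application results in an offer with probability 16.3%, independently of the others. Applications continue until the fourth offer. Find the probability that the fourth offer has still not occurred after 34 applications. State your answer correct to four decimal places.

0.1724

Needing more than 34 applications ⇔ fewer than 4 successes in the first 34. With X ~ Binomial(34, 0.163), P(Y > 34) = P(X ≤ 3).
  k=0: C(34,0)·0.163^0·0.837^34 = 0.002359
  k=1: C(34,1)·0.163^1·0.837^33 = 0.015617
  k=2: C(34,2)·0.163^2·0.837^32 = 0.050183
  k=3: C(34,3)·0.163^3·0.837^31 = 0.104242
P(X ≤ 3) = 0.172401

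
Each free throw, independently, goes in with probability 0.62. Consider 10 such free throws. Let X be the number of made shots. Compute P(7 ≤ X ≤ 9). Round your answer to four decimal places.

X ~ Binomial(10, 0.62); P(7 ≤ X ≤ 9) = Σ C(10,k) p^k (1−p)^(10−k) over k:
  k=7: C(10,7)·0.62^7·0.38^3 = 0.231886
  k=8: C(10,8)·0.62^8·0.38^2 = 0.141877
  k=9: C(10,9)·0.62^9·0.38^1 = 0.051441
Total = 0.425204

0.4252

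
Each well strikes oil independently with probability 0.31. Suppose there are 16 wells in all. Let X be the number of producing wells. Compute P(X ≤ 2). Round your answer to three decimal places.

X ~ Binomial(16, 0.31); P(X ≤ 2) = Σ C(16,k) p^k (1−p)^(16−k) over k:
  k=0: C(16,0)·0.31^0·0.69^16 = 0.00264
  k=1: C(16,1)·0.31^1·0.69^15 = 0.01898
  k=2: C(16,2)·0.31^2·0.69^14 = 0.06394
Total = 0.08556

0.086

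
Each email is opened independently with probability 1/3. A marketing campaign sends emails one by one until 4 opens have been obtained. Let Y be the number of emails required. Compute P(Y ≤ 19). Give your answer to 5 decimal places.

0.92134

Finishing within 19 emails ⇔ at least 4 successes in the first 19. With X ~ Binomial(19, 0.333333), P(Y ≤ 19) = 1 − P(X ≤ 3).
  k=0: C(19,0)·0.333333^0·0.666667^19 = 0.0004511
  k=1: C(19,1)·0.333333^1·0.666667^18 = 0.0042854
  k=2: C(19,2)·0.333333^2·0.666667^17 = 0.0192842
  k=3: C(19,3)·0.333333^3·0.666667^16 = 0.0546386
1 − 0.0786593 = 0.9213407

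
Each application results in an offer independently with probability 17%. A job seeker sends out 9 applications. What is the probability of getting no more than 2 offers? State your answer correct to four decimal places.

0.8139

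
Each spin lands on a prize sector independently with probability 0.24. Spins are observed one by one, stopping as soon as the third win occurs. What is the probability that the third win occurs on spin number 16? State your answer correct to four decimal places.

Y = trial on which the third success occurs; negative binomial, r=3, p=0.24.
P(Y=16) = C(15,2) · p^3 · (1−p)^13
= 105 · 0.013824 · 0.028221 = 0.040964

0.0410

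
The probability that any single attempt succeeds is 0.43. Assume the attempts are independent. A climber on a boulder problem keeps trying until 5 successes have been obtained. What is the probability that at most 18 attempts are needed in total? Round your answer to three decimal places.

Finishing within 18 attempts ⇔ at least 5 successes in the first 18. With X ~ Binomial(18, 0.43), P(Y ≤ 18) = 1 − P(X ≤ 4).
  k=0: C(18,0)·0.43^0·0.57^18 = 0.00004
  k=1: C(18,1)·0.43^1·0.57^17 = 0.00055
  k=2: C(18,2)·0.43^2·0.57^16 = 0.00351
  k=3: C(18,3)·0.43^3·0.57^15 = 0.01413
  k=4: C(18,4)·0.43^4·0.57^14 = 0.03998
1 − 0.05821 = 0.94179

0.942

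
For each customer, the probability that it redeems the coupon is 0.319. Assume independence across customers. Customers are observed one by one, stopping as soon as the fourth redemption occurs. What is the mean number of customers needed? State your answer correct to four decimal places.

12.5392

Y = total customers until the fourth success; negative binomial with r=4, p=0.319.
E[Y] = r / p = 4 / 0.319 = 12.539185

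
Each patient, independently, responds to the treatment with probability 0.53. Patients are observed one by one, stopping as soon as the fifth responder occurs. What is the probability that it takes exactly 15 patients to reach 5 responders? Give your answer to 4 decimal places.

0.0220

Y = trial on which the fifth success occurs; negative binomial, r=5, p=0.53.
P(Y=15) = C(14,4) · p^5 · (1−p)^10
= 1001 · 0.04182 · 0.00052599 = 0.022019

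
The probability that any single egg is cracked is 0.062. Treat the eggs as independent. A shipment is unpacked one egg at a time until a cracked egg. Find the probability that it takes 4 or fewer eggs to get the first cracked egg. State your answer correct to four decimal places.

0.2259

Y = number of eggs to the first success; geometric, p = 0.062.
P(Y ≤ 4) = 1 − (1−p)^4 = 1 − 0.774125 = 0.225875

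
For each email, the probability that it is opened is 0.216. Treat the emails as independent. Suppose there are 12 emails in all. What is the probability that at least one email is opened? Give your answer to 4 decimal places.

0.9461

P(at least one) = 1 − P(none) = 1 − (1 − 0.216)^12
= 1 − 0.053925 = 0.946075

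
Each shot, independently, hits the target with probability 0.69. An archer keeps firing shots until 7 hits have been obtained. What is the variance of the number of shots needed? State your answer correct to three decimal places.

Y = total shots until the seventh success; negative binomial with r=7, p=0.69.
Var(Y) = r(1−p)/p² = 7·0.31 / 0.69² = 4.55787

4.558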